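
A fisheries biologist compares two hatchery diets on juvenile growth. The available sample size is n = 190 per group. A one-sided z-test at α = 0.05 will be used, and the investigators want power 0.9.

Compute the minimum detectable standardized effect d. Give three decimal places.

d ≈ 0.300

Required noncentrality: δ = z_{0.05} + z_{0.10} = 1.645 + 1.282 = 2.926.
δ = d·√(n/2) ⇒ d = δ/√(n/2) = 2.926/√(190/2) = 0.3002.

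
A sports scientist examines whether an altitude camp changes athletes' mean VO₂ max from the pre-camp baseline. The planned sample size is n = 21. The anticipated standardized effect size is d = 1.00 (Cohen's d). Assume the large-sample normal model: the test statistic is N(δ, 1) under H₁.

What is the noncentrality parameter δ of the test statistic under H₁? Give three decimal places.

δ ≈ 4.583

The noncentrality parameter scales effect size by the design's sample-size factor: δ = d·√n = 1.00 × √21 = 4.5826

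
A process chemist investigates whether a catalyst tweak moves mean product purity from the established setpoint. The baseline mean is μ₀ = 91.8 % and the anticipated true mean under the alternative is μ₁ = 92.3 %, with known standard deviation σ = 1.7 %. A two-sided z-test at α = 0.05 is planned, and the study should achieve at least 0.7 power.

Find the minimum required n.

n = 72

Standardized effect: d = |μ₁ − μ₀| / σ = |92.3 − 91.8| / 1.7 = 0.2941
Set Φ(δ − 1.960) = 0.7; then δ − 1.960 = Φ⁻¹(0.7) = 0.524, giving δ = 2.484.
(The Φ(−δ − z_{α/2}) term is vanishingly small for δ > 0 and is dropped in the standard sample-size formula.)
δ = d·√n ⇒ n = (δ/d)² = (2.484 / 0.2941)² = 71.35.
Round up to the next whole unit.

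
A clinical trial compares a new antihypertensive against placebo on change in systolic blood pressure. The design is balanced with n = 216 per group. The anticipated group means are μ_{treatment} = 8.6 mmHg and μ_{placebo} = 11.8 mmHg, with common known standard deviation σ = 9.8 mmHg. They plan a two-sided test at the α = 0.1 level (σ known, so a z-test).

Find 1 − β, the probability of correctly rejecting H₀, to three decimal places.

Power ≈ 0.960

Standardized effect: d = |μ_{treatment} − μ_{placebo}| / σ = |8.6 − 11.8| / 9.8 = 0.3265
Noncentrality parameter: δ = d·√(n/2) = 0.3265 × √(216/2) = 3.3934
Critical value for a two-sided test at α = 0.1: z_{α/2} = 1.645.
Power = Φ(δ − 1.645) + Φ(−δ − 1.645) = Φ(1.749) + Φ(-5.038) = 0.9598 + 0.0000 = 0.9598.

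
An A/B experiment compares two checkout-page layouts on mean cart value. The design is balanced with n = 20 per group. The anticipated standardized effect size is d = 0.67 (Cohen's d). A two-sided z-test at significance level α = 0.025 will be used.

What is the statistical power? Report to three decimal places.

Power ≈ 0.451

Noncentrality parameter: δ = d·√(n/2) = 0.67 × √(20/2) = 2.1187
Two-sided α = 0.025 → critical value z_{0.0125} = 2.241.
Power = Φ(δ − 2.241) + Φ(−δ − 2.241) = Φ(-0.123) + Φ(-4.360) = 0.4512 + 0.0000 = 0.4512.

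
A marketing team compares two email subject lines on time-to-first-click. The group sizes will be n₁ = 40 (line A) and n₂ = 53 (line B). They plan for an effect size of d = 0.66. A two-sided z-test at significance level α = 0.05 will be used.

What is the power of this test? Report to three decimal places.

Noncentrality parameter: δ = d / √(1/n₁ + 1/n₂) = 0.66 / √(1/40 + 1/53) = 3.1512
Two-sided α = 0.05 → critical value z_{0.025} = 1.960.
Power = Φ(δ − 1.960) + Φ(−δ − 1.960) = Φ(1.191) + Φ(-5.111) = 0.8832 + 0.0000 = 0.8832.

Power ≈ 0.883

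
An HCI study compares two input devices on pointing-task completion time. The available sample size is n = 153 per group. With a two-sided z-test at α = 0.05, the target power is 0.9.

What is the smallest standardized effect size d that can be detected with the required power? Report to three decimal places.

d ≈ 0.371

Required noncentrality: δ = z_{0.025} + z_{0.10} = 1.960 + 1.282 = 3.242.
(The second rejection-region term Φ(−δ − z_{α/2}) is negligible and dropped.)
δ = d·√(n/2) ⇒ d = δ/√(n/2) = 3.242/√(153/2) = 0.3706.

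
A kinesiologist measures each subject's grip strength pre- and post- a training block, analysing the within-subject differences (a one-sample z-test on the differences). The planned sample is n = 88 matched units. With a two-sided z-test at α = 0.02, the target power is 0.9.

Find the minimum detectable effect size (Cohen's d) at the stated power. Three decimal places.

d ≈ 0.385

Need Φ(δ − 2.326) = 0.9, so δ = 2.326 + 1.282 = 3.608.
(The second rejection-region term Φ(−δ − z_{α/2}) is negligible and dropped.)
δ = d·√n ⇒ d = δ/√n = 3.608/√88 = 0.3846.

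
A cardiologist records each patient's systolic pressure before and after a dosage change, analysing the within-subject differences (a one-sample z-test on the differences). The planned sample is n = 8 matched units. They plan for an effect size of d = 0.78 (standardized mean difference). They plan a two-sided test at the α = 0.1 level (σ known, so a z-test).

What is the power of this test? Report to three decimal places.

Power ≈ 0.713

Noncentrality parameter: δ = d·√n = 0.78 × √8 = 2.2062
Two-sided α = 0.1 → critical value z_{0.05} = 1.645.
Power = Φ(δ − 1.645) + Φ(−δ − 1.645) = Φ(0.561) + Φ(-3.851) = 0.7127 + 0.0001 = 0.7128.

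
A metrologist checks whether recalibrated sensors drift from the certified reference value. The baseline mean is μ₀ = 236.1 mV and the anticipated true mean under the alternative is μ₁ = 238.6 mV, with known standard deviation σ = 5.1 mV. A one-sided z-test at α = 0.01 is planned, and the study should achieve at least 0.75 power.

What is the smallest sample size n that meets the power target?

n = 38

Standardized effect: d = |μ₁ − μ₀| / σ = |238.6 − 236.1| / 5.1 = 0.4902
For power 0.75 need Φ(δ − z_{0.01}) = 0.75, so δ = z_{0.01} + z_{0.25} = 2.326 + 0.674 = 3.001.
δ = d·√n ⇒ n = (δ/d)² = (3.001 / 0.4902)² = 37.48.
Rounding up, n = 38.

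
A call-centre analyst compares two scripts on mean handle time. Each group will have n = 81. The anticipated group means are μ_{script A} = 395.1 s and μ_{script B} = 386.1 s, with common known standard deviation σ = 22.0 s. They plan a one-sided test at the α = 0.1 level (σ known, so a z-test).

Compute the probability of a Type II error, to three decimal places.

β ≈ 0.093

Standardized effect: d = |μ_{script A} − μ_{script B}| / σ = |395.1 − 386.1| / 22.0 = 0.4091
Noncentrality parameter: δ = d·√(n/2) = 0.4091 × √(81/2) = 2.6034
Critical value for a one-sided test at α = 0.1: z_α = 1.282.
Power = Φ(δ − 1.282) = Φ(1.322) = 0.9069.
Type II error: β = 1 − power = 1 − 0.9069 = 0.0931.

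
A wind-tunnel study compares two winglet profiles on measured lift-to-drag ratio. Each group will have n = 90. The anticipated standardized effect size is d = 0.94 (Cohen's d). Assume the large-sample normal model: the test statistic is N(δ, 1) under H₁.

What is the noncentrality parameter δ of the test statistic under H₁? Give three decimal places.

The noncentrality parameter scales effect size by the design's sample-size factor: δ = d·√(n/2) = 0.94 × √(90/2) = 6.3057

δ ≈ 6.306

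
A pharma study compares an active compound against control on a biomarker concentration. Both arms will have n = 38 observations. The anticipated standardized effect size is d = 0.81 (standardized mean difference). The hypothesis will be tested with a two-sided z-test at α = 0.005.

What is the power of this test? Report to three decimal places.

Power ≈ 0.765

Noncentrality parameter: δ = d·√(n/2) = 0.81 × √(38/2) = 3.5307
Critical value for a two-sided test at α = 0.005: z_{α/2} = 2.807.
Power = Φ(δ − 2.807) + Φ(−δ − 2.807) = Φ(0.724) + Φ(-6.338) = 0.7654 + 0.0000 = 0.7654.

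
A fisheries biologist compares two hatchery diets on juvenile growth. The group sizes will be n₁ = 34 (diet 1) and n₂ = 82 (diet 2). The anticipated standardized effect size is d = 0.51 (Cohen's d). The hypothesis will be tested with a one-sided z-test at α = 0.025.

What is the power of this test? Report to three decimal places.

Power ≈ 0.706

Noncentrality parameter: δ = d / √(1/n₁ + 1/n₂) = 0.51 / √(1/34 + 1/82) = 2.5003
One-sided α = 0.025 → critical value z_{0.025} = 1.960.
Power = P(Z > 1.960 − δ) = Φ(0.540) = 0.7055.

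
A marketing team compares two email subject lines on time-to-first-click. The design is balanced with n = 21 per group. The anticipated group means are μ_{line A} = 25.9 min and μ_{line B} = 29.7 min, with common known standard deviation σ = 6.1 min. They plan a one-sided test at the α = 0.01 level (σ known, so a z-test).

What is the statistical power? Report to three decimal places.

Standardized effect: d = |μ_{line A} − μ_{line B}| / σ = |25.9 − 29.7| / 6.1 = 0.6230
Noncentrality parameter: δ = d·√(n/2) = 0.6230 × √(21/2) = 2.0186
One-sided α = 0.01 → critical value z_{0.01} = 2.326.
Power = P(Z > 2.326 − δ) = Φ(-0.308) = 0.3791.

Power ≈ 0.379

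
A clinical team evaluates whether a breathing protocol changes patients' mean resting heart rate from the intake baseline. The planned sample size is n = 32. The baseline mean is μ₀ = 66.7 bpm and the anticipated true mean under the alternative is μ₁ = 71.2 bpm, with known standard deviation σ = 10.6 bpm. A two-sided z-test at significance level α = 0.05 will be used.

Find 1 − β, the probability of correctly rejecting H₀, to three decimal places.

Standardized effect: d = |μ₁ − μ₀| / σ = |71.2 − 66.7| / 10.6 = 0.4245
Noncentrality parameter: δ = d·√n = 0.4245 × √32 = 2.4015
Critical value for a two-sided test at α = 0.05: z_{α/2} = 1.960.
Power = Φ(δ − 1.960) + Φ(−δ − 1.960) = Φ(0.442) + Φ(-4.361) = 0.6706 + 0.0000 = 0.6706.

Power ≈ 0.671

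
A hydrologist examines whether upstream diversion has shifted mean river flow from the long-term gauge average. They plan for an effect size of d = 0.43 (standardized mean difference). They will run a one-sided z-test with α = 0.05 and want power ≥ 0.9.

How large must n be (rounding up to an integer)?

For power 0.9 need Φ(δ − z_{0.05}) = 0.9, so δ = z_{0.05} + z_{0.10} = 1.645 + 1.282 = 2.926.
δ = d·√n ⇒ n = (δ/d)² = (2.926 / 0.43)² = 46.32.
Round up to the next whole unit.

n = 47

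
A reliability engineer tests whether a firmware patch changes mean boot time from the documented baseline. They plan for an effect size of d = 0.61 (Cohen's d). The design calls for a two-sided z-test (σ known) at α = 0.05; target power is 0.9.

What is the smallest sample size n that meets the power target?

For power 0.9 need Φ(δ − z_{0.025}) = 0.9, so δ = z_{0.025} + z_{0.10} = 1.960 + 1.282 = 3.242.
(The Φ(−δ − z_{α/2}) term is vanishingly small for δ > 0 and is dropped in the standard sample-size formula.)
δ = d·√n ⇒ n = (δ/d)² = (3.242 / 0.61)² = 28.24.
Rounding up, n = 29.

n = 29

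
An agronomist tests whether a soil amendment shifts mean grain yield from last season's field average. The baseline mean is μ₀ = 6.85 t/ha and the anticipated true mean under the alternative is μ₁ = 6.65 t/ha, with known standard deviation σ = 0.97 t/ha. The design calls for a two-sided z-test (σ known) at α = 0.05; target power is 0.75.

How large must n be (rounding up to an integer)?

n = 164

Standardized effect: d = |μ₁ − μ₀| / σ = |6.65 − 6.85| / 0.97 = 0.2062
For power 0.75 need Φ(δ − z_{0.025}) = 0.75, so δ = z_{0.025} + z_{0.25} = 1.960 + 0.674 = 2.634.
(Ignoring the negligible lower-tail rejection probability gives the usual closed-form inversion.)
δ = d·√n ⇒ n = (δ/d)² = (2.634 / 0.2062)² = 163.25.
Round up to the next whole unit.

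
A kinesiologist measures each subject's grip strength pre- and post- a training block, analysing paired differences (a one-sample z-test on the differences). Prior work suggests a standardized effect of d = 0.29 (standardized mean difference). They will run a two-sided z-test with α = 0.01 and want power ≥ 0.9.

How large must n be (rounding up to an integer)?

For power 0.9 need Φ(δ − z_{0.005}) = 0.9, so δ = z_{0.005} + z_{0.10} = 2.576 + 1.282 = 3.857.
(For δ > 0 the lower-tail rejection region contributes negligibly to power, so the one-term inversion is standard.)
δ = d·√n ⇒ n = (δ/d)² = (3.857 / 0.29)² = 176.92.
Round up to the next whole unit.

n = 177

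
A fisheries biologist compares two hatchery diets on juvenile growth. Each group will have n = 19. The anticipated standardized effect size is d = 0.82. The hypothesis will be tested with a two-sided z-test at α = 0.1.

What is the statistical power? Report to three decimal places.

Noncentrality parameter: δ = d·√(n/2) = 0.82 × √(19/2) = 2.5274
Critical value for a two-sided test at α = 0.1: z_{α/2} = 1.645.
Power = Φ(δ − 1.645) + Φ(−δ − 1.645) = Φ(0.883) + Φ(-4.172) = 0.8113 + 0.0000 = 0.8113.

Power ≈ 0.811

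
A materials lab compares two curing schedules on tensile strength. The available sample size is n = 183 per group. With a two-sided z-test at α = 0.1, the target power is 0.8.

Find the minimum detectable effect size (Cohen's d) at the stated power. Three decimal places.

Required noncentrality: δ = z_{0.05} + z_{0.20} = 1.645 + 0.842 = 2.486.
(The second rejection-region term Φ(−δ − z_{α/2}) is negligible and dropped.)
δ = d·√(n/2) ⇒ d = δ/√(n/2) = 2.486/√(183/2) = 0.2599.

d ≈ 0.260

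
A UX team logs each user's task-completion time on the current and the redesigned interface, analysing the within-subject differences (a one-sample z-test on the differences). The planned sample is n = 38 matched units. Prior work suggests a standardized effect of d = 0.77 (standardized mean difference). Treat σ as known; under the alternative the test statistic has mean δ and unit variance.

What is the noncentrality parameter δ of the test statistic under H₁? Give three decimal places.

δ ≈ 4.747

δ = d·√n = 0.77 × √38 = 4.7466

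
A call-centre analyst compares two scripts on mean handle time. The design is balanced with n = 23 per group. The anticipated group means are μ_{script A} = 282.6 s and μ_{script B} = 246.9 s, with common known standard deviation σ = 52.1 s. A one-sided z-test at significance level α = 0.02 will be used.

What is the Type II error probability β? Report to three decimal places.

β ≈ 0.394

Standardized effect: d = |μ_{script A} − μ_{script B}| / σ = |282.6 − 246.9| / 52.1 = 0.6852
Noncentrality parameter: δ = d·√(n/2) = 0.6852 × √(23/2) = 2.3237
Critical value for a one-sided test at α = 0.02: z_α = 2.054.
Power = Φ(δ − 2.054) = Φ(0.270) = 0.6064.
Type II error: β = 1 − power = 1 − 0.6064 = 0.3936.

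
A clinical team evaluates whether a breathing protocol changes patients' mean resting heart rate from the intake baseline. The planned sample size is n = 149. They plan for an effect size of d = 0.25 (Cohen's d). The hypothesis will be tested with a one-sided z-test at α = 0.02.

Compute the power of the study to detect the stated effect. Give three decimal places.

Power ≈ 0.841

Noncentrality parameter: δ = d·√n = 0.25 × √149 = 3.0516
One-sided α = 0.02 → critical value z_{0.02} = 2.054.
Power = Φ(δ − 2.054) = Φ(0.998) = 0.8408.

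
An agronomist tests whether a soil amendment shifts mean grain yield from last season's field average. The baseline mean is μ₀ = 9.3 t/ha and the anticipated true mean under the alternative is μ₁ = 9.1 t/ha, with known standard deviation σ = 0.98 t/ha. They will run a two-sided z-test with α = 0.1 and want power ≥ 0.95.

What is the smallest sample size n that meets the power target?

Standardized effect: d = |μ₁ − μ₀| / σ = |9.1 − 9.3| / 0.98 = 0.2041
Set Φ(δ − 1.645) = 0.95; then δ − 1.645 = Φ⁻¹(0.95) = 1.645, giving δ = 3.290.
(Ignoring the negligible lower-tail rejection probability gives the usual closed-form inversion.)
δ = d·√n ⇒ n = (δ/d)² = (3.290 / 0.2041)² = 259.84.
Round up to the next whole unit.

n = 260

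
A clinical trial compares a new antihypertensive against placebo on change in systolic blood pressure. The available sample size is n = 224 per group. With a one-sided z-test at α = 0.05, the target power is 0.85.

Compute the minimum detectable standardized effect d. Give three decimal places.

d ≈ 0.253

Required noncentrality: δ = z_{0.05} + z_{0.15} = 1.645 + 1.036 = 2.681.
δ = d·√(n/2) ⇒ d = δ/√(n/2) = 2.681/√(224/2) = 0.2534.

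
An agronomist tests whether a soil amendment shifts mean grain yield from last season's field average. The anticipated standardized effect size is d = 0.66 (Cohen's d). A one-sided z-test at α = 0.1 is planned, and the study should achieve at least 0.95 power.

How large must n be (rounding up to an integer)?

n = 20

For power 0.95 need Φ(δ − z_{0.1}) = 0.95, so δ = z_{0.1} + z_{0.05} = 1.282 + 1.645 = 2.926.
δ = d·√n ⇒ n = (δ/d)² = (2.926 / 0.66)² = 19.66.
Rounding up, n = 20.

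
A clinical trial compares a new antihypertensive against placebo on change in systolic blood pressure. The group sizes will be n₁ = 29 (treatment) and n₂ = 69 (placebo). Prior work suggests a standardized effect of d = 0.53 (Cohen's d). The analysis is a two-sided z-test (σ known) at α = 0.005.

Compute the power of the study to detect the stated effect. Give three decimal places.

Noncentrality parameter: δ = d / √(1/n₁ + 1/n₂) = 0.53 / √(1/29 + 1/69) = 2.3949
Two-sided α = 0.005 → critical value z_{0.0025} = 2.807.
Power = Φ(δ − 2.807) + Φ(−δ − 2.807) = Φ(-0.412) + Φ(-5.202) = 0.3401 + 0.0000 = 0.3401.

Power ≈ 0.340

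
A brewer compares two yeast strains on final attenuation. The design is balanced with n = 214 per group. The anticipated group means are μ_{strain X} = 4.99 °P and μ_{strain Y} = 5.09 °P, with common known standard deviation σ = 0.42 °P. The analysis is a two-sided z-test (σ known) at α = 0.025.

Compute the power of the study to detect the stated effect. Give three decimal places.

Standardized effect: d = |μ_{strain X} − μ_{strain Y}| / σ = |4.99 − 5.09| / 0.42 = 0.2381
Noncentrality parameter: δ = d·√(n/2) = 0.2381 × √(214/2) = 2.4629
Critical value for a two-sided test at α = 0.025: z_{α/2} = 2.241.
Power = Φ(δ − 2.241) + Φ(−δ − 2.241) = Φ(0.221) + Φ(-4.704) = 0.5876 + 0.0000 = 0.5876.

Power ≈ 0.588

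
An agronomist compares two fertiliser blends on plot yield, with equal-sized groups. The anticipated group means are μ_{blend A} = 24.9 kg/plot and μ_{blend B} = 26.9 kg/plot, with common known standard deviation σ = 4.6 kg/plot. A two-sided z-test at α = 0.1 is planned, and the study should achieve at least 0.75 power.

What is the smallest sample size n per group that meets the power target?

Standardized effect: d = |μ_{blend A} − μ_{blend B}| / σ = |24.9 − 26.9| / 4.6 = 0.4348
For power 0.75 need Φ(δ − z_{0.05}) = 0.75, so δ = z_{0.05} + z_{0.25} = 1.645 + 0.674 = 2.319.
(The Φ(−δ − z_{α/2}) term is vanishingly small for δ > 0 and is dropped in the standard sample-size formula.)
δ = d·√(n/2) ⇒ n = 2(δ/d)² = 2 × (2.319 / 0.4348)² = 56.91.
Rounding up, n = 57 per group.

n = 57 per group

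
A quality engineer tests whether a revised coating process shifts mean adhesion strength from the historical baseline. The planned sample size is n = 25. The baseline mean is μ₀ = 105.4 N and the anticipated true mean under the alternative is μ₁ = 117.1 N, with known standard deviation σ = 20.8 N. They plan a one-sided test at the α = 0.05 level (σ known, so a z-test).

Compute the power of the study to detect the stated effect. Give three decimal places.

Power ≈ 0.879

Standardized effect: d = |μ₁ − μ₀| / σ = |117.1 − 105.4| / 20.8 = 0.5625
Noncentrality parameter: δ = d·√n = 0.5625 × √25 = 2.8125
One-sided α = 0.05 → critical value z_{0.05} = 1.645.
Power = P(Z > 1.645 − δ) = Φ(1.168) = 0.8785.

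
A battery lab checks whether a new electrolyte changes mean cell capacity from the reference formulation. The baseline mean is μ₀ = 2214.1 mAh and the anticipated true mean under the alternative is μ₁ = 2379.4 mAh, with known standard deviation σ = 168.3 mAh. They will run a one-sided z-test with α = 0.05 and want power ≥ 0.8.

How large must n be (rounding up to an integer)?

n = 7

Standardized effect: d = |μ₁ − μ₀| / σ = |2379.4 − 2214.1| / 168.3 = 0.9822
For power 0.8 need Φ(δ − z_{0.05}) = 0.8, so δ = z_{0.05} + z_{0.20} = 1.645 + 0.842 = 2.486.
δ = d·√n ⇒ n = (δ/d)² = (2.486 / 0.9822)² = 6.41.
Rounding up, n = 7.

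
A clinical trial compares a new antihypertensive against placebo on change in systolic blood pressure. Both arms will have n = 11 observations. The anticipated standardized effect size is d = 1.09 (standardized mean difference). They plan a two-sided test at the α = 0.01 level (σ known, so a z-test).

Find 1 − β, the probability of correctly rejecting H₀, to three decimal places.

Noncentrality parameter: δ = d·√(n/2) = 1.09 × √(11/2) = 2.5563
Critical value for a two-sided test at α = 0.01: z_{α/2} = 2.576.
Power = Φ(δ − 2.576) + Φ(−δ − 2.576) = Φ(-0.020) + Φ(-5.132) = 0.4922 + 0.0000 = 0.4922.

Power ≈ 0.492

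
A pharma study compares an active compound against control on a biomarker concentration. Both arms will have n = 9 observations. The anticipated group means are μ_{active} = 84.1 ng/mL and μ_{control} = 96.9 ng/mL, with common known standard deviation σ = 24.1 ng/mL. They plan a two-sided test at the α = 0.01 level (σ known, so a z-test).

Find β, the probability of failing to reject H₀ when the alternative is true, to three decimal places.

β ≈ 0.926

Standardized effect: d = |μ_{active} − μ_{control}| / σ = |84.1 − 96.9| / 24.1 = 0.5311
Noncentrality parameter: δ = d·√(n/2) = 0.5311 × √(9/2) = 1.1267
Two-sided α = 0.01 → critical value z_{0.005} = 2.576.
Power = Φ(δ − 2.576) + Φ(−δ − 2.576) = Φ(-1.449) + Φ(-3.703) = 0.0736 + 0.0001 = 0.0738.
Type II error: β = 1 − power = 1 − 0.0738 = 0.9262.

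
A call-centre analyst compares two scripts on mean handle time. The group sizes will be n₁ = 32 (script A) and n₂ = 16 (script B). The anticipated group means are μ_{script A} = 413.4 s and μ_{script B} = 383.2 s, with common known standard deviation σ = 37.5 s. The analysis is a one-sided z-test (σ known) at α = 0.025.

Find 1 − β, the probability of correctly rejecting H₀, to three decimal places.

Standardized effect: d = |μ_{script A} − μ_{script B}| / σ = |413.4 − 383.2| / 37.5 = 0.8053
Noncentrality parameter: δ = d / √(1/n₁ + 1/n₂) = 0.8053 / √(1/32 + 1/16) = 2.6302
One-sided α = 0.025 → critical value z_{0.025} = 1.960.
Power = Φ(δ − 1.960) = Φ(0.670) = 0.7486.

Power ≈ 0.749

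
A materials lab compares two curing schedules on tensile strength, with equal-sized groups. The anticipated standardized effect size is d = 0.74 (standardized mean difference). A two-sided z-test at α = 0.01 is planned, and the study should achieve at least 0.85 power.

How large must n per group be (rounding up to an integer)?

For power 0.85 need Φ(δ − z_{0.005}) = 0.85, so δ = z_{0.005} + z_{0.15} = 2.576 + 1.036 = 3.612.
(For δ > 0 the lower-tail rejection region contributes negligibly to power, so the one-term inversion is standard.)
δ = d·√(n/2) ⇒ n = 2(δ/d)² = 2 × (3.612 / 0.74)² = 47.66.
Rounding up, n = 48 per group.

n = 48 per group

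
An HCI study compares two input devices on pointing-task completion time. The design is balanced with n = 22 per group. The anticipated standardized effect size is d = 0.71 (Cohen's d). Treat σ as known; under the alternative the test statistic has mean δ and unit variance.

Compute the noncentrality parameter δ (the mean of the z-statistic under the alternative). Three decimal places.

δ ≈ 2.355

δ = d·√(n/2) = 0.71 × √(22/2) = 2.3548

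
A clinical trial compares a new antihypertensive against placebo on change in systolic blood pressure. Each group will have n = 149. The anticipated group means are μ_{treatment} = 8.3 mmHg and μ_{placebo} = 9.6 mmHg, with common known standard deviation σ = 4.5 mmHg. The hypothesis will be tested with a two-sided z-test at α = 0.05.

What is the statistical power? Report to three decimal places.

Standardized effect: d = |μ_{treatment} − μ_{placebo}| / σ = |8.3 − 9.6| / 4.5 = 0.2889
Noncentrality parameter: δ = d·√(n/2) = 0.2889 × √(149/2) = 2.4935
Critical value for a two-sided test at α = 0.05: z_{α/2} = 1.960.
Power = Φ(δ − 1.960) + Φ(−δ − 1.960) = Φ(0.534) + Φ(-4.453) = 0.7032 + 0.0000 = 0.7032.

Power ≈ 0.703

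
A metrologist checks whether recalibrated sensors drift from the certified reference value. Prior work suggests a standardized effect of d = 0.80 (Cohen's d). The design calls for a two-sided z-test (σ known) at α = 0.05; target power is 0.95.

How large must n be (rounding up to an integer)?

n = 21

For power 0.95 need Φ(δ − z_{0.025}) = 0.95, so δ = z_{0.025} + z_{0.05} = 1.960 + 1.645 = 3.605.
(The Φ(−δ − z_{α/2}) term is vanishingly small for δ > 0 and is dropped in the standard sample-size formula.)
δ = d·√n ⇒ n = (δ/d)² = (3.605 / 0.80)² = 20.30.
Rounding up, n = 21.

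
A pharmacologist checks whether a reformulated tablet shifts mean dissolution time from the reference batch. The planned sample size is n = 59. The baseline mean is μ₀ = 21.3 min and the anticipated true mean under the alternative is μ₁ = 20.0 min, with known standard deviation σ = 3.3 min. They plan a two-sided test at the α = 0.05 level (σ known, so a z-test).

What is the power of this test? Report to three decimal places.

Standardized effect: d = |μ₁ − μ₀| / σ = |20.0 − 21.3| / 3.3 = 0.3939
Noncentrality parameter: λ = d·√n = 0.3939 × √59 = 3.0259
Two-sided α = 0.05 → critical value z_{0.025} = 1.960.
Power = Φ(λ − 1.960) + Φ(−λ − 1.960) = Φ(1.066) + Φ(-4.986) = 0.8568 + 0.0000 = 0.8568.

Power ≈ 0.857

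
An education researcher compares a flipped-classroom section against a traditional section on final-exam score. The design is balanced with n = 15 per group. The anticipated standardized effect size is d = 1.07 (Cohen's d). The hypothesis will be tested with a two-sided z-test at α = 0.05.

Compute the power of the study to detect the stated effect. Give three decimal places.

Noncentrality parameter: λ = d·√(n/2) = 1.07 × √(15/2) = 2.9303
Two-sided α = 0.05 → critical value z_{0.025} = 1.960.
Power = Φ(λ − 1.960) + Φ(−λ − 1.960) = Φ(0.970) + Φ(-4.890) = 0.8341 + 0.0000 = 0.8341.

Power ≈ 0.834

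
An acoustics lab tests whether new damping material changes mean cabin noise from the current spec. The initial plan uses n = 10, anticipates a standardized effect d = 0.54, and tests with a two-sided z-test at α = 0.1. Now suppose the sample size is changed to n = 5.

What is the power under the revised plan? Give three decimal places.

With n = 5: δ = d·√n = 0.54 × √5 = 1.2075. Critical value z_{0.05} = 1.645.
Revised power = Φ(δ − 1.645) + Φ(−δ − 1.645) = Φ(-0.437) + Φ(-2.852) = 0.3309 + 0.0022 = 0.3331.

Power ≈ 0.333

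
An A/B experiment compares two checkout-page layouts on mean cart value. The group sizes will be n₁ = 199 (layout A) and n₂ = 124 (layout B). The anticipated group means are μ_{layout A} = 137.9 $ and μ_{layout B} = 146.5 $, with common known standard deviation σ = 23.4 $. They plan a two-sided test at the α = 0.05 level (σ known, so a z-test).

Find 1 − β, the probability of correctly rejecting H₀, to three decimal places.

Standardized effect: d = |μ_{layout A} − μ_{layout B}| / σ = |137.9 − 146.5| / 23.4 = 0.3675
Noncentrality parameter: λ = d / √(1/n₁ + 1/n₂) = 0.3675 / √(1/199 + 1/124) = 3.2123
Critical value for a two-sided test at α = 0.05: z_{α/2} = 1.960.
Power = Φ(λ − 1.960) + Φ(−λ − 1.960) = Φ(1.252) + Φ(-5.172) = 0.8948 + 0.0000 = 0.8948.

Power ≈ 0.895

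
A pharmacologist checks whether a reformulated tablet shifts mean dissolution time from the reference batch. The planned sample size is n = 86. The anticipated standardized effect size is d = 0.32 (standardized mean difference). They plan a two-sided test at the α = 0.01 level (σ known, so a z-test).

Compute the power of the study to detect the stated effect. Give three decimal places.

Power ≈ 0.652

Noncentrality parameter: δ = d·√n = 0.32 × √86 = 2.9676
Critical value for a two-sided test at α = 0.01: z_{α/2} = 2.576.
Power = Φ(δ − 2.576) + Φ(−δ − 2.576) = Φ(0.392) + Φ(-5.543) = 0.6524 + 0.0000 = 0.6524.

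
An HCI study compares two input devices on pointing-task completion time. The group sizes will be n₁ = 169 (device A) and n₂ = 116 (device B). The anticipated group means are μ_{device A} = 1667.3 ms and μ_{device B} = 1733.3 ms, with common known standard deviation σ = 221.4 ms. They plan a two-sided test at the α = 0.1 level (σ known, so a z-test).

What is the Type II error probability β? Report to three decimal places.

Standardized effect: d = |μ_{device A} − μ_{device B}| / σ = |1667.3 − 1733.3| / 221.4 = 0.2981
Noncentrality parameter: λ = d / √(1/n₁ + 1/n₂) = 0.2981 / √(1/169 + 1/116) = 2.4724
Critical value for a two-sided test at α = 0.1: z_{α/2} = 1.645.
Power = Φ(λ − 1.645) + Φ(−λ − 1.645) = Φ(0.828) + Φ(-4.117) = 0.7960 + 0.0000 = 0.7961.
Type II error: β = 1 − power = 1 − 0.7961 = 0.2039.

β ≈ 0.204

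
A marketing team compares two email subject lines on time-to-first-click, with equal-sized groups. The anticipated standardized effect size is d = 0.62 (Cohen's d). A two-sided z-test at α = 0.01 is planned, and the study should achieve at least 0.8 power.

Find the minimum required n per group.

n = 61 per group

For power 0.8 need Φ(δ − z_{0.005}) = 0.8, so δ = z_{0.005} + z_{0.20} = 2.576 + 0.842 = 3.417.
(For δ > 0 the lower-tail rejection region contributes negligibly to power, so the one-term inversion is standard.)
δ = d·√(n/2) ⇒ n = 2(δ/d)² = 2 × (3.417 / 0.62)² = 60.76.
Rounding up, n = 61 per group.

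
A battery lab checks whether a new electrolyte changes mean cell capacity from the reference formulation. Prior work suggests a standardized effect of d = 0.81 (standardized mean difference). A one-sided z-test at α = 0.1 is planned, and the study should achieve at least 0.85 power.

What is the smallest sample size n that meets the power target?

Set Φ(δ − 1.282) = 0.85; then δ − 1.282 = Φ⁻¹(0.85) = 1.036, giving δ = 2.318.
δ = d·√n ⇒ n = (δ/d)² = (2.318 / 0.81)² = 8.19.
Round up to the next whole unit.

n = 9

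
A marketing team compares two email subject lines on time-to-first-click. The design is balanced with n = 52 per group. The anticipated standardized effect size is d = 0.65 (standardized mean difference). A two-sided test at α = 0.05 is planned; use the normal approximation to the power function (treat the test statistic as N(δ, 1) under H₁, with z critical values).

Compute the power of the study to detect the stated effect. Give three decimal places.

Noncentrality parameter: δ = d·√(n/2) = 0.65 × √(52/2) = 3.3144
Critical value for a two-sided test at α = 0.05: z_{α/2} = 1.960.
Power = Φ(δ − 1.960) + Φ(−δ − 1.960) = Φ(1.354) + Φ(-5.274) = 0.9122 + 0.0000 = 0.9122.

Power ≈ 0.912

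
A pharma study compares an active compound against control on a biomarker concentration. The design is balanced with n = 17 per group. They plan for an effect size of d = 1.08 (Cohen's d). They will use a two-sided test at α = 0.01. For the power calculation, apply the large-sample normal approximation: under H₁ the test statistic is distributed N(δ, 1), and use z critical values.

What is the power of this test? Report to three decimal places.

Noncentrality parameter: δ = d·√(n/2) = 1.08 × √(17/2) = 3.1487
Critical value for a two-sided test at α = 0.01: z_{α/2} = 2.576.
Power = Φ(δ − 2.576) + Φ(−δ − 2.576) = Φ(0.573) + Φ(-5.725) = 0.7166 + 0.0000 = 0.7166.

Power ≈ 0.717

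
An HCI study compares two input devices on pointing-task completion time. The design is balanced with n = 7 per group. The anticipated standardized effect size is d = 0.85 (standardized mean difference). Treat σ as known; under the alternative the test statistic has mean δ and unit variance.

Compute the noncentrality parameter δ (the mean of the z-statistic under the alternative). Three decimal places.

The noncentrality parameter scales effect size by the design's sample-size factor: δ = d·√(n/2) = 0.85 × √(7/2) = 1.5902

δ ≈ 1.590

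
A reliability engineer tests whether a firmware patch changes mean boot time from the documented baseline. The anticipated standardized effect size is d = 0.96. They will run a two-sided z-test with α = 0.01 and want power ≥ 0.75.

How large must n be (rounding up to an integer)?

Set Φ(δ − 2.576) = 0.75; then δ − 2.576 = Φ⁻¹(0.75) = 0.674, giving δ = 3.250.
(For δ > 0 the lower-tail rejection region contributes negligibly to power, so the one-term inversion is standard.)
δ = d·√n ⇒ n = (δ/d)² = (3.250 / 0.96)² = 11.46.
Rounding up, n = 12.

n = 12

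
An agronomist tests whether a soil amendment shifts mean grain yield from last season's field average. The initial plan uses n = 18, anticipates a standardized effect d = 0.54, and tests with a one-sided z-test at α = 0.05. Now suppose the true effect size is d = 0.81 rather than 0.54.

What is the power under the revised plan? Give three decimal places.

Power ≈ 0.963

With d = 0.81: δ = d·√n = 0.81 × √18 = 3.4365. Critical value z_{0.05} = 1.645.
Revised power = P(Z > 1.645 − δ) = Φ(1.792) = 0.9634.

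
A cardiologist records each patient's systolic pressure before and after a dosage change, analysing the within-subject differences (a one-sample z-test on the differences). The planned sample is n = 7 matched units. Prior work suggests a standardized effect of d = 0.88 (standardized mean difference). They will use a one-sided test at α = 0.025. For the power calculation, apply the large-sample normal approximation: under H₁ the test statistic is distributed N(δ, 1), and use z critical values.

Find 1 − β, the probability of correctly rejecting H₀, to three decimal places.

Power ≈ 0.644

Noncentrality parameter: δ = d·√n = 0.88 × √7 = 2.3283
Critical value for a one-sided test at α = 0.025: z_α = 1.960.
Power = Φ(δ − 1.960) = Φ(0.368) = 0.6437.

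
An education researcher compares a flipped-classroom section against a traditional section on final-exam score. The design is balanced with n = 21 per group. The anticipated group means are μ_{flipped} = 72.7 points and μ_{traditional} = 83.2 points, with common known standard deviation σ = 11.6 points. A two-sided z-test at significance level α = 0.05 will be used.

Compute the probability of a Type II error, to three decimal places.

Standardized effect: d = |μ_{flipped} − μ_{traditional}| / σ = |72.7 − 83.2| / 11.6 = 0.9052
Noncentrality parameter: δ = d·√(n/2) = 0.9052 × √(21/2) = 2.9331
Two-sided α = 0.05 → critical value z_{0.025} = 1.960.
Power = Φ(δ − 1.960) + Φ(−δ − 1.960) = Φ(0.973) + Φ(-4.893) = 0.8348 + 0.0000 = 0.8348.
Type II error: β = 1 − power = 1 − 0.8348 = 0.1652.

β ≈ 0.165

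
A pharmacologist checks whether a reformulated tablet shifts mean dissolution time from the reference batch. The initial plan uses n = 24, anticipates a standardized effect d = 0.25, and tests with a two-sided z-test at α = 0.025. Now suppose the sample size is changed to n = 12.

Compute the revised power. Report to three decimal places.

Power ≈ 0.085

With n = 12: δ = d·√n = 0.25 × √12 = 0.8660. Critical value z_{0.0125} = 2.241.
Revised power = Φ(δ − 2.241) + Φ(−δ − 2.241) = Φ(-1.375) + Φ(-3.107) = 0.0845 + 0.0009 = 0.0855.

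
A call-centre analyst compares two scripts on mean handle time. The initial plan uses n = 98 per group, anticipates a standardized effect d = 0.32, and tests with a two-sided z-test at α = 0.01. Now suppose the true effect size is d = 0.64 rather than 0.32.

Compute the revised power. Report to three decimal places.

Power ≈ 0.972

With d = 0.64: δ = d·√(n/2) = 0.64 × √(98/2) = 4.4800. Critical value z_{0.005} = 2.576.
Revised power = Φ(δ − 2.576) + Φ(−δ − 2.576) = Φ(1.904) + Φ(-7.056) = 0.9716 + 0.0000 = 0.9716.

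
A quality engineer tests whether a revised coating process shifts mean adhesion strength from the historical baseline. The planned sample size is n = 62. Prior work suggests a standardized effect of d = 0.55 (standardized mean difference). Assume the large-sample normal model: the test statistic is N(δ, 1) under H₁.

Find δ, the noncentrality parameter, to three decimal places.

δ ≈ 4.331

δ = d·√n = 0.55 × √62 = 4.3307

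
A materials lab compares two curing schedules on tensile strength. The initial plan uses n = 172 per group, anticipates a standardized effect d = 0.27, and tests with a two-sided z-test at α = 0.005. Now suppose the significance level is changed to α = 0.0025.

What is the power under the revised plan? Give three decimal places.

Power ≈ 0.302

δ = d·√(n/2) = 0.27 × √(172/2) = 2.5039 (unchanged). New critical value: z_{0.0013} = 3.023.
Revised power = Φ(δ − 3.023) + Φ(−δ − 3.023) = Φ(-0.519) + Φ(-5.527) = 0.3017 + 0.0000 = 0.3017.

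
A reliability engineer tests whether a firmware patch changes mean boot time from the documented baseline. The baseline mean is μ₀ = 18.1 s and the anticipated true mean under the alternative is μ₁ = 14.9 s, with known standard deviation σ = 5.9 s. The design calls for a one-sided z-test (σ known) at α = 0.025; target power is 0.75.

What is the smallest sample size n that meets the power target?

Standardized effect: d = |μ₁ − μ₀| / σ = |14.9 − 18.1| / 5.9 = 0.5424
Set Φ(δ − 1.960) = 0.75; then δ − 1.960 = Φ⁻¹(0.75) = 0.674, giving δ = 2.634.
δ = d·√n ⇒ n = (δ/d)² = (2.634 / 0.5424)² = 23.59.
Rounding up, n = 24.

n = 24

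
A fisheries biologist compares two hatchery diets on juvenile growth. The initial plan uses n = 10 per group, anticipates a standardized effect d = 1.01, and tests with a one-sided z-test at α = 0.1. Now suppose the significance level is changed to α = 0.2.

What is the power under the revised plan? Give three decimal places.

Power ≈ 0.922

δ = d·√(n/2) = 1.01 × √(10/2) = 2.2584 (unchanged). New critical value: z_{0.2} = 0.842.
Revised power = P(Z > 0.842 − δ) = Φ(1.417) = 0.9217.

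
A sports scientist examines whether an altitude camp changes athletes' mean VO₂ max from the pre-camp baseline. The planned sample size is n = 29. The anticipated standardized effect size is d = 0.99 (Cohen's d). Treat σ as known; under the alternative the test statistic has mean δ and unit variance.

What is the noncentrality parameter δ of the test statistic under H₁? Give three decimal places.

The noncentrality parameter scales effect size by the design's sample-size factor: δ = d·√n = 0.99 × √29 = 5.3313

δ ≈ 5.331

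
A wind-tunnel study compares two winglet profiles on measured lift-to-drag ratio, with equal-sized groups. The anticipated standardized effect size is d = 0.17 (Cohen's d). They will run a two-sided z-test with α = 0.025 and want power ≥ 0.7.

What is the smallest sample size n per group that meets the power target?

For power 0.7 need Φ(δ − z_{0.0125}) = 0.7, so δ = z_{0.0125} + z_{0.30} = 2.241 + 0.524 = 2.766.
(For δ > 0 the lower-tail rejection region contributes negligibly to power, so the one-term inversion is standard.)
δ = d·√(n/2) ⇒ n = 2(δ/d)² = 2 × (2.766 / 0.17)² = 529.39.
Rounding up, n = 530 per group.

n = 530 per group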